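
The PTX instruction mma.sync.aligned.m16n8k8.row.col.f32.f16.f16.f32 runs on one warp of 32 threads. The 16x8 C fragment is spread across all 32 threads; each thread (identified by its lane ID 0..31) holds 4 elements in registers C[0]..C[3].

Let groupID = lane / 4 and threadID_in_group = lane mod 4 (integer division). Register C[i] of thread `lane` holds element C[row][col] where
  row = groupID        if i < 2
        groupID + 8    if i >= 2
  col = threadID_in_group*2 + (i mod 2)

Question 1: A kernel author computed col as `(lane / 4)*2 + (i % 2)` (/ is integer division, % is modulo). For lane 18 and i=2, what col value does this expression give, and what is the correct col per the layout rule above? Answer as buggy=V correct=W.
`(lane / 4)*2 + (i % 2)`[18,2]→8
lane 18: G=4 (18/4), T=2 (18%4)
i=2: r=4+8=12, c=2*2+0=4
col: 8 vs 4

buggy=8 correct=4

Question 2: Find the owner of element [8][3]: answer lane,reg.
1,3

r: 8->gid=0,r8=1  c: 3->tid=1,i&1=1
L=0*4+1=1  i=1*2+1=3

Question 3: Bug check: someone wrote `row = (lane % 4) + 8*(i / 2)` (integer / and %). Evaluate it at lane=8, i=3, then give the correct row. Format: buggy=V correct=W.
buggy=8 correct=10

`(lane % 4) + 8*(i / 2)`[8,3]->8
lane 8: g=2 (8/4), t=0 (8%4)
i=3: r=2+8=10, c=0*2+1=1
row: 8 vs 10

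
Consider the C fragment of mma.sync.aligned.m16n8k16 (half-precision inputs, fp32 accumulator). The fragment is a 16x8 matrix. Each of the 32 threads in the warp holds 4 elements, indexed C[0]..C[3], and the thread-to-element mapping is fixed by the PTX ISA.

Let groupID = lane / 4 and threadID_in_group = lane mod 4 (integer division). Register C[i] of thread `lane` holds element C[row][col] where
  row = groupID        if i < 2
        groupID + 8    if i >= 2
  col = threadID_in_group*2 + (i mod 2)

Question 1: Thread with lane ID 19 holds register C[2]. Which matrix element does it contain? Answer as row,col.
L=19⇒gr=19>>2=4, th=19&3=3
[2]⇒row 4+8=12  col 3·2+0=6

12,6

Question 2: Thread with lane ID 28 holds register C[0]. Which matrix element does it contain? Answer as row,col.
7,0

28: G=7,T=0
[0] (7+0,0*2+0) = (7,0)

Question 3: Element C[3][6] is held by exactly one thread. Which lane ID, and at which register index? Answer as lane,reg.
r:3=>grp=3,rB=0  c:6=>tig=3,lo=0
L=3*4+3=15  i=0*2+0=0

15,0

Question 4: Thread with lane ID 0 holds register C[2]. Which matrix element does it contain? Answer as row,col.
8,0

lane 0: gid=0 (0/4), tid=0 (0%4)
i=2: r=0+8=8, c=0*2+0=0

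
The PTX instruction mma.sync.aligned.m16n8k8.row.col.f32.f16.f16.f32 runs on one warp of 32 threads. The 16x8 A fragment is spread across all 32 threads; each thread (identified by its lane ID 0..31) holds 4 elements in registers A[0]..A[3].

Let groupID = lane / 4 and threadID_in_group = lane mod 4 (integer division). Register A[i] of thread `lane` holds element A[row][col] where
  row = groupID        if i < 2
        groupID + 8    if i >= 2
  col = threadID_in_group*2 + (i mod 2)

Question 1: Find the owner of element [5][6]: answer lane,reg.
r=5->g=5,rb=0  c=6->t=3,b0=0
L=5*4+3=23  i=0*2+0=0

23,0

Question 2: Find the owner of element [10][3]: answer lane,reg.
r=10→G=2,rhi=1  c=3→T=1,p=1
L=2*4+1=9  i=1*2+1=3

9,3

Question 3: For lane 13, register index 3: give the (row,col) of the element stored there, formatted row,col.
13: gr=3,th=1
[3] (3+8,1*2+1) = (11,3)

11,3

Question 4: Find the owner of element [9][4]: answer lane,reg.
r=9→G=1,rhi=1  c=4→T=2,p=0
L=1*4+2=6  i=1*2+0=2

6,2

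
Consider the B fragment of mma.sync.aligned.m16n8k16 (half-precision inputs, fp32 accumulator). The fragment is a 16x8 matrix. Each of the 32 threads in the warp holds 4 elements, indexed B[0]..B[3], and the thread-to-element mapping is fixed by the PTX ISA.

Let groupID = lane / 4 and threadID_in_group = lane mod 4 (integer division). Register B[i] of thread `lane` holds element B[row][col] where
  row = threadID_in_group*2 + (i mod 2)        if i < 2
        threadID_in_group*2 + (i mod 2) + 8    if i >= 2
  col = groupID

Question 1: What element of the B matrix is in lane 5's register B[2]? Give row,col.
10,1

lane 5: grp=1 (5/4), tig=1 (5%4)
i=2: r=1*2+0+8=10, c=grp=1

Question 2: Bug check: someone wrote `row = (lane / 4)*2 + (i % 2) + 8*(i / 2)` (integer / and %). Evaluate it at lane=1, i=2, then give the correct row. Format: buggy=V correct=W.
`(lane / 4)*2 + (i % 2) + 8*(i / 2)`[1,2]->8
lane 1: gid=0 (1/4), tid=1 (1%4)
i=2: r=1*2+0+8=10, c=gid=0
row: 8 vs 10

buggy=8 correct=10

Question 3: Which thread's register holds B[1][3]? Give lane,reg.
c: 3->gid=3  r: 1->r8=0,tid=0,i&1=1
L=3*4+0=12  i=0*2+1=1

12,1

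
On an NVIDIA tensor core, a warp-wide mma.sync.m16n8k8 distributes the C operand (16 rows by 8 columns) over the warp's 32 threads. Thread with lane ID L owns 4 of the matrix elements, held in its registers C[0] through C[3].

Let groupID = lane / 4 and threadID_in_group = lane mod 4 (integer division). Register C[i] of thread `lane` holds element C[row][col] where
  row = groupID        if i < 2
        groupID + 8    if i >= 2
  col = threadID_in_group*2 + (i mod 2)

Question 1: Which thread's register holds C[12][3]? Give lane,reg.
r=12→G=4,rhi=1  c=3→T=1,p=1
L=4*4+1=17  i=1*2+1=3

17,3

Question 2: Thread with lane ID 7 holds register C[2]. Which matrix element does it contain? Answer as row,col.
L=7->g=7>>2=1, t=7&3=3
[2]->row 1+8=9  col 3·2+0=6

9,6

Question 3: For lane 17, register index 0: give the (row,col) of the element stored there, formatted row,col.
4,2

17: G=4,T=1
[0] (4+0,1*2+0) = (4,2)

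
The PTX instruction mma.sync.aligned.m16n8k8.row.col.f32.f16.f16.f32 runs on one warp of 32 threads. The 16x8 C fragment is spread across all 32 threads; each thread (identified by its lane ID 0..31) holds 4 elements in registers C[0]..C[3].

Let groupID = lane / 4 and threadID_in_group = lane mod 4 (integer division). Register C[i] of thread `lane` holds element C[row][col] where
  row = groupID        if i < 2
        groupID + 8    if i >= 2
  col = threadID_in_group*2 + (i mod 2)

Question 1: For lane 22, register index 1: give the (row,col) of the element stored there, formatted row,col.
L=22⇒gr=22>>2=5, th=22&3=2
[1]⇒row 5+0=5  col 2·2+1=5

5,5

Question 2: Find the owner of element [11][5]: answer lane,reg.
14,3

r=11⇒gr=3,Rb=1  c=5⇒th=2,odd=1
L=3*4+2=14  i=1*2+1=3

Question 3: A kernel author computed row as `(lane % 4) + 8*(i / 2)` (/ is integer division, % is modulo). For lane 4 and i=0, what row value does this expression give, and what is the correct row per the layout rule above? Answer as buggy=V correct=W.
`(lane % 4) + 8*(i / 2)`[4,0]->0
lane 4->4/4=1, 4 mod 4=0
i=0  r:1+0->1  c:2·0+0->0
row: 0 vs 1

buggy=0 correct=1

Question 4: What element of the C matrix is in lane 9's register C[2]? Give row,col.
9: grp=2,tig=1
[2] (2+8,1*2+0) = (10,2)

10,2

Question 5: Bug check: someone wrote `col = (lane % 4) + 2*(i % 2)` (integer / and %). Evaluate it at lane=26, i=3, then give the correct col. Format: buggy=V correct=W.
`(lane % 4) + 2*(i % 2)`[26,3]⇒4
lane 26⇒26/4=6, 26 mod 4=2
i=3  r:6+8⇒14  c:2·2+1⇒5
col: 4 vs 5

buggy=4 correct=5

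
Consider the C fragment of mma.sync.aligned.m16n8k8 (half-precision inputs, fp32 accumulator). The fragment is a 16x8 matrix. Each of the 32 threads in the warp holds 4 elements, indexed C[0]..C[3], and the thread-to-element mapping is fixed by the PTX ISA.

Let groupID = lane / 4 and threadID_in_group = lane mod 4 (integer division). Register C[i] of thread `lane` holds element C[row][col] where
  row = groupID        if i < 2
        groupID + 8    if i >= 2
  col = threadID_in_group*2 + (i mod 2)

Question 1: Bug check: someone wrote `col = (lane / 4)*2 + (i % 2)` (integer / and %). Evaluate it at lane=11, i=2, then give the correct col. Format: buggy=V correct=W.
`(lane / 4)*2 + (i % 2)`[11,2]->4
11: g=2,t=3
[2] (2+8,3*2+0) = (10,6)
col: 4 vs 6

buggy=4 correct=6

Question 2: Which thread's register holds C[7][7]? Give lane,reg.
r: 7->gid=7,r8=0  c: 7->tid=3,i&1=1
L=7*4+3=31  i=0*2+1=1

31,1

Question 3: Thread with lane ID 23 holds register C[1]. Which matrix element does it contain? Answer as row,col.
5,7

L=23->gid=23>>2=5, tid=23&3=3
[1]->row 5+0=5  col 3·2+1=7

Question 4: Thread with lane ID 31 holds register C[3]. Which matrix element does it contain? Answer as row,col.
lane 31: gid=7 (31/4), tid=3 (31%4)
i=3: r=7+8=15, c=3*2+1=7

15,7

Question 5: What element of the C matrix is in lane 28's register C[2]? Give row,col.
lane 28->28/4=7, 28 mod 4=0
i=2  r:7+8->15  c:2·0+0->0

15,0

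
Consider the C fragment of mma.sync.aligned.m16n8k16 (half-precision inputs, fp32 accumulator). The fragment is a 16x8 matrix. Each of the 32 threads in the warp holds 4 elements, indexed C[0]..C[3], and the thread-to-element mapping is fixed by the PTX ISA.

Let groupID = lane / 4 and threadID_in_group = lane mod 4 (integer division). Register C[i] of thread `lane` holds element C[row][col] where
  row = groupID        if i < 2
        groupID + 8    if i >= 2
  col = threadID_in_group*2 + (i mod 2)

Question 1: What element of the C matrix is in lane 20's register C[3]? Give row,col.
lane 20->20/4=5, 20 mod 4=0
i=3  r:5+8->13  c:2·0+1->1

13,1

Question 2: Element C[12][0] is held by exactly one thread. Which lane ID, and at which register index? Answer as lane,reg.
r=12→G=4,rhi=1  c=0→T=0,p=0
L=4*4+0=16  i=1*2+0=2

16,2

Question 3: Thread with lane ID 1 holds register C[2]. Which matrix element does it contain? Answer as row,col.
8,2

lane 1->1/4=0, 1 mod 4=1
i=2  r:0+8->8  c:2·1+0->2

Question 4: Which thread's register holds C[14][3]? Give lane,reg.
r: 14->gid=6,r8=1  c: 3->tid=1,i&1=1
L=6*4+1=25  i=1*2+1=3

25,3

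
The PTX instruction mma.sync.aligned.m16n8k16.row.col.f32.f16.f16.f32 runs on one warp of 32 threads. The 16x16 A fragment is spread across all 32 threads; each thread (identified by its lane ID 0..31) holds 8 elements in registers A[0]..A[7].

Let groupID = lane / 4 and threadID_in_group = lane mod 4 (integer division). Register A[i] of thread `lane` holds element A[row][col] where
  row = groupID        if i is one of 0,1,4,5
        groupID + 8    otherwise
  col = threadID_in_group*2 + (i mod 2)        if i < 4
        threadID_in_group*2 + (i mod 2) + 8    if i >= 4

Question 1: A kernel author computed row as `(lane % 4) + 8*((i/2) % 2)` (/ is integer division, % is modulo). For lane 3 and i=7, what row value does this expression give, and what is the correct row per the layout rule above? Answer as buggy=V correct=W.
`(lane % 4) + 8*((i/2) % 2)`[3,7]→11
L=3→G=3>>2=0, T=3&3=3
[7]→row 0+8=8  col 3·2+1+8=15
row: 11 vs 8

buggy=11 correct=8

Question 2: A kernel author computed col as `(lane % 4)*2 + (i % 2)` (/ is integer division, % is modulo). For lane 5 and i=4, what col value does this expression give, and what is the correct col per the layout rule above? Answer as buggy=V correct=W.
buggy=2 correct=10

`(lane % 4)*2 + (i % 2)`[5,4]⇒2
5: gr=1,th=1
[4] (1+0,1*2+0+8) = (1,10)
col: 2 vs 10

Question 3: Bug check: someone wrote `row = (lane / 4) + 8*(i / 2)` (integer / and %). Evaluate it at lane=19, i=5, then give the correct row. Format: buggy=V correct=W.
`(lane / 4) + 8*(i / 2)`[19,5]⇒20
lane 19: gr=4 (19/4), th=3 (19%4)
i=5: r=4+0=4, c=3*2+1+8=15
row: 20 vs 4

buggy=20 correct=4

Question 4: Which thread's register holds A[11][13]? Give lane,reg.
14,7

r:11=>grp=3,rB=1  c:13=>cB=1,tig=2,lo=1
L=3*4+2=14  i=1*4+1*2+1=7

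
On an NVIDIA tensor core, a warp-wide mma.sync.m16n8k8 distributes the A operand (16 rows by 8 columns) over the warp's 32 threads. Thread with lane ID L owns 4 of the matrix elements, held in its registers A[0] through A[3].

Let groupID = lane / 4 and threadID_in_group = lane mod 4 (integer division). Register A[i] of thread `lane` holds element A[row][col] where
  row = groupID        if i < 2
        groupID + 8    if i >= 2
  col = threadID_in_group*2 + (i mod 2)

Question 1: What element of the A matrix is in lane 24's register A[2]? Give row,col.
14,0

24: grp=6,tig=0
[2] (6+8,0*2+0) = (14,0)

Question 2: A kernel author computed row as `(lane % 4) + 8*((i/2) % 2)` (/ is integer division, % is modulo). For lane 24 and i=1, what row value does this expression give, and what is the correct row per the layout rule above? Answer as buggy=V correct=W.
buggy=0 correct=6

`(lane % 4) + 8*((i/2) % 2)`[24,1]->0
L=24->gid=24>>2=6, tid=24&3=0
[1]->row 6+0=6  col 0·2+1=1
row: 0 vs 6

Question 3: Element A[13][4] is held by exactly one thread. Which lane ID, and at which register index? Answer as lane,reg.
r=13⇒gr=5,Rb=1  c=4⇒th=2,odd=0
L=5*4+2=22  i=1*2+0=2

22,2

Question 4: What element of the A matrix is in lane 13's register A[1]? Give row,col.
L=13->g=13>>2=3, t=13&3=1
[1]->row 3+0=3  col 1·2+1=3

3,3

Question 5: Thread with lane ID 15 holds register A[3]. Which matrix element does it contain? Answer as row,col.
11,7

L=15→G=15>>2=3, T=15&3=3
[3]→row 3+8=11  col 3·2+1=7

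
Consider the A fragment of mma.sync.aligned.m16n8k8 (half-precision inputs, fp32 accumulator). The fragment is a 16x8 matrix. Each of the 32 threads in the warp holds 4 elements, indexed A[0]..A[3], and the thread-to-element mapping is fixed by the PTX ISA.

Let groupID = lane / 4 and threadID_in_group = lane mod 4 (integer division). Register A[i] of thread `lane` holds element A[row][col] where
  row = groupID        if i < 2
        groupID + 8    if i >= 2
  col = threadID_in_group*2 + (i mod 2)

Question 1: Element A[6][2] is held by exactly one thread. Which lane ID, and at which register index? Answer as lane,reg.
r=6⇒gr=6,Rb=0  c=2⇒th=1,odd=0
L=6*4+1=25  i=0*2+0=0

25,0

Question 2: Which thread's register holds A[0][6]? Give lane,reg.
r=0->g=0,rb=0  c=6->t=3,b0=0
L=0*4+3=3  i=0*2+0=0

3,0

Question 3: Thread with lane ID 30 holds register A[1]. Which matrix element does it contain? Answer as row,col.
30: G=7,T=2
[1] (7+0,2*2+1) = (7,5)

7,5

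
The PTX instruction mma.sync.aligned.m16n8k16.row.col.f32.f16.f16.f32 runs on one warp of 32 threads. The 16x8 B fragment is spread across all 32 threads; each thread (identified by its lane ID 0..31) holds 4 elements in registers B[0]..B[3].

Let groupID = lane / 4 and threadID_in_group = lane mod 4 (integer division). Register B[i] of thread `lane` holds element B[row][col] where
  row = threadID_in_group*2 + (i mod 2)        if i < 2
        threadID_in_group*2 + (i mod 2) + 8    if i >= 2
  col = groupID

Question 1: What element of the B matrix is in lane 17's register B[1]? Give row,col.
3,4

L=17⇒gr=17>>2=4, th=17&3=1
[1]⇒row 1·2+1+0=3  col gr=4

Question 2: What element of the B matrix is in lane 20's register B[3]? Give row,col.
9,5

lane 20→20/4=5, 20 mod 4=0
i=3  r:2·0+1+8→9  c:5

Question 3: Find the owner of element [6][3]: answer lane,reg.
c: 3->gid=3  r: 6->r8=0,tid=3,i&1=0
L=3*4+3=15  i=0*2+0=0

15,0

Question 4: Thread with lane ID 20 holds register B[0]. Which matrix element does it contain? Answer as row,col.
0,5

L=20->gid=20>>2=5, tid=20&3=0
[0]->row 0·2+0+0=0  col gid=5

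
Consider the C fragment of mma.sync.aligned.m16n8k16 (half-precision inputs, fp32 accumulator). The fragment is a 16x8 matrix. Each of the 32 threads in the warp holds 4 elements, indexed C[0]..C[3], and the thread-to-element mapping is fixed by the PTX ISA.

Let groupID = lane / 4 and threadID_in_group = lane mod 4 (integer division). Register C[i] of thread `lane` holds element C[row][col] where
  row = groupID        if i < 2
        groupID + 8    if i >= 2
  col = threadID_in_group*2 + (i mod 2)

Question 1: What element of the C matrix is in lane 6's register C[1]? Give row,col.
1,5

lane 6: gr=1 (6/4), th=2 (6%4)
i=1: r=1+0=1, c=2*2+1=5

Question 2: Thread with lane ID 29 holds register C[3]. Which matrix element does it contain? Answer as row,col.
29: gid=7,tid=1
[3] (7+8,1*2+1) = (15,3)

15,3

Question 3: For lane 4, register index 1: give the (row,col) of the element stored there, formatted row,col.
lane 4=>4/4=1, 4 mod 4=0
i=1  r:1+0=>1  c:2·0+1=>1

1,1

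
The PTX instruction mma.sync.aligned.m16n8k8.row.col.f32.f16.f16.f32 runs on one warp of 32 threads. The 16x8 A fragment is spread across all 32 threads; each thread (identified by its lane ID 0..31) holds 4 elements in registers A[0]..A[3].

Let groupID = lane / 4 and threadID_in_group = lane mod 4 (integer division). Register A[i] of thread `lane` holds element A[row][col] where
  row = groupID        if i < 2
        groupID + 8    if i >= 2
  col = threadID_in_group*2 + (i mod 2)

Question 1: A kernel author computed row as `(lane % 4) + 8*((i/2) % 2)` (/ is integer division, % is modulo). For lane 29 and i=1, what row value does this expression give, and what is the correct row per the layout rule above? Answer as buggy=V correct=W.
`(lane % 4) + 8*((i/2) % 2)`[29,1]->1
29: g=7,t=1
[1] (7+0,1*2+1) = (7,3)
row: 1 vs 7

buggy=1 correct=7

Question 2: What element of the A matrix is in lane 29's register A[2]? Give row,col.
L=29->g=29>>2=7, t=29&3=1
[2]->row 7+8=15  col 1·2+0=2

15,2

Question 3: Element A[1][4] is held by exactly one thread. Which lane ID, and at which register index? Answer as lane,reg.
r:1=>grp=1,rB=0  c:4=>tig=2,lo=0
L=1*4+2=6  i=0*2+0=0

6,0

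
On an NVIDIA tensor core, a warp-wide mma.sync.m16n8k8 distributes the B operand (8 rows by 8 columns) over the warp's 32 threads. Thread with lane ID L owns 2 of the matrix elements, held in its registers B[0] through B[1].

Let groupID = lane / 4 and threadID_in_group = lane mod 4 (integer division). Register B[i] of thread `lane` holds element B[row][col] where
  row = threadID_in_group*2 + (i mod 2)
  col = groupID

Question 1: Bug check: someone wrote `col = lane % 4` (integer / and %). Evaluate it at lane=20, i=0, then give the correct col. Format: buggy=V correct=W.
buggy=0 correct=5

`lane % 4`[20,0]->0
lane 20: g=5 (20/4), t=0 (20%4)
i=0: r=0*2+0=0, c=g=5
col: 0 vs 5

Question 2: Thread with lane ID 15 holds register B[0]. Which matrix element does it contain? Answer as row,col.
6,3

lane 15->15/4=3, 15 mod 4=3
i=0  r:2·3+0->6  c:3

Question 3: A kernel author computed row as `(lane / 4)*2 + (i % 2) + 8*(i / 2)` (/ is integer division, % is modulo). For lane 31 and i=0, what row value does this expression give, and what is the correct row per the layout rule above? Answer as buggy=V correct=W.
buggy=14 correct=6

`(lane / 4)*2 + (i % 2) + 8*(i / 2)`[31,0]->14
L=31->g=31>>2=7, t=31&3=3
[0]->row 3·2+0=6  col g=7
row: 14 vs 6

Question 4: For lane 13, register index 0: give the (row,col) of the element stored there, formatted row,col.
13: gid=3,tid=1
[0] (1*2+0,3) = (2,3)

2,3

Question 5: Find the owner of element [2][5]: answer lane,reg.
21,0

c=5→G=5  r=2→T=1,p=0
L=5*4+1=21  i=0=0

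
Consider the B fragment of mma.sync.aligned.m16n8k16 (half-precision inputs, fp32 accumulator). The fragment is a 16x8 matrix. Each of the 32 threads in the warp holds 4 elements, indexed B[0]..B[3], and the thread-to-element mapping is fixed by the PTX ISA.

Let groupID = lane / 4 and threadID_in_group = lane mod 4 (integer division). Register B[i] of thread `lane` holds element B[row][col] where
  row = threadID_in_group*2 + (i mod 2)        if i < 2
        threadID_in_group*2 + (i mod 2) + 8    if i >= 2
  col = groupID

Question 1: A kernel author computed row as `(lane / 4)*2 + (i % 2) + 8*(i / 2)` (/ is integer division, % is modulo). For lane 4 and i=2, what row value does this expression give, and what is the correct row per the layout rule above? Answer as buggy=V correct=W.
buggy=10 correct=8

`(lane / 4)*2 + (i % 2) + 8*(i / 2)`[4,2]->10
lane 4->4/4=1, 4 mod 4=0
i=2  r:2·0+0+8->8  c:1
row: 10 vs 8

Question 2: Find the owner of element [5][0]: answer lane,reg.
c=0→G=0  r=5→rhi=0,T=2,p=1
L=0*4+2=2  i=0*2+1=1

2,1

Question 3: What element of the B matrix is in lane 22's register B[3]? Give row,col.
13,5

L=22⇒gr=22>>2=5, th=22&3=2
[3]⇒row 2·2+1+8=13  col gr=5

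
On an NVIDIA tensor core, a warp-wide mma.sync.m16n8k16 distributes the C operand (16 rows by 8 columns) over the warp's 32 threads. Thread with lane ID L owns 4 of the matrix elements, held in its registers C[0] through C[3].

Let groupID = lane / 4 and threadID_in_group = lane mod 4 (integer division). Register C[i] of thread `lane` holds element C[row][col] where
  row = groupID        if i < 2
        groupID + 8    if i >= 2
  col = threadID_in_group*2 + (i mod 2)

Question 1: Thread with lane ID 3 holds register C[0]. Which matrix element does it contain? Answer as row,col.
lane 3: gid=0 (3/4), tid=3 (3%4)
i=0: r=0+0=0, c=3*2+0=6

0,6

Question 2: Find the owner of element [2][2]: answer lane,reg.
r: 2->gid=2,r8=0  c: 2->tid=1,i&1=0
L=2*4+1=9  i=0*2+0=0

9,0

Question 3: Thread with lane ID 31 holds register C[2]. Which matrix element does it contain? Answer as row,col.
L=31->g=31>>2=7, t=31&3=3
[2]->row 7+8=15  col 3·2+0=6

15,6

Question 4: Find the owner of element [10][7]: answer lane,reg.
r=10⇒gr=2,Rb=1  c=7⇒th=3,odd=1
L=2*4+3=11  i=1*2+1=3

11,3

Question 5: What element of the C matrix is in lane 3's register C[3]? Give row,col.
8,7

L=3->gid=3>>2=0, tid=3&3=3
[3]->row 0+8=8  col 3·2+1=7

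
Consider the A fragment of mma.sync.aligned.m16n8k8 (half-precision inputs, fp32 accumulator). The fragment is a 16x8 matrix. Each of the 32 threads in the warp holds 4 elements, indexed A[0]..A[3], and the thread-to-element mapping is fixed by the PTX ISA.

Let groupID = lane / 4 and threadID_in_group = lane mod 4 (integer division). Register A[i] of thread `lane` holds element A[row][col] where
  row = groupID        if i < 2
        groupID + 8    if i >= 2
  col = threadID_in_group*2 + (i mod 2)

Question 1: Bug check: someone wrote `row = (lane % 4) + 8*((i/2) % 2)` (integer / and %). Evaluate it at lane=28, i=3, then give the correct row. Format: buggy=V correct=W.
`(lane % 4) + 8*((i/2) % 2)`[28,3]⇒8
lane 28: gr=7 (28/4), th=0 (28%4)
i=3: r=7+8=15, c=0*2+1=1
row: 8 vs 15

buggy=8 correct=15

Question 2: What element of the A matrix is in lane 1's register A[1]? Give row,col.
lane 1: grp=0 (1/4), tig=1 (1%4)
i=1: r=0+0=0, c=1*2+1=3

0,3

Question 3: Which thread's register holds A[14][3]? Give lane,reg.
25,3

r: 14->gid=6,r8=1  c: 3->tid=1,i&1=1
L=6*4+1=25  i=1*2+1=3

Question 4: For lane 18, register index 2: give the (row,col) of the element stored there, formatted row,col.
18: grp=4,tig=2
[2] (4+8,2*2+0) = (12,4)

12,4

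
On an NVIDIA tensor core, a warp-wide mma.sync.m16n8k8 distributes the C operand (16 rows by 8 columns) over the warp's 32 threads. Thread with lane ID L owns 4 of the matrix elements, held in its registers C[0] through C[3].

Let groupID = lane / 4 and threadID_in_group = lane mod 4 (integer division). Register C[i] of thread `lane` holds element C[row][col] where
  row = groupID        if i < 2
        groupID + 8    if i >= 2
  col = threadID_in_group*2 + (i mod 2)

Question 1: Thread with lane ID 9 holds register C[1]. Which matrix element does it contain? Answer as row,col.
2,3

lane 9: gr=2 (9/4), th=1 (9%4)
i=1: r=2+0=2, c=1*2+1=3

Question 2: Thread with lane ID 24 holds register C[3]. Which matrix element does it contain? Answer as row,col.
14,1

lane 24->24/4=6, 24 mod 4=0
i=3  r:6+8->14  c:2·0+1->1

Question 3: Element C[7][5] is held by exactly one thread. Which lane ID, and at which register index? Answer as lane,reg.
30,1

r: 7->gid=7,r8=0  c: 5->tid=2,i&1=1
L=7*4+2=30  i=0*2+1=1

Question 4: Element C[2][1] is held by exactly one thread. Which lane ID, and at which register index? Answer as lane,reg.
r: 2->gid=2,r8=0  c: 1->tid=0,i&1=1
L=2*4+0=8  i=0*2+1=1

8,1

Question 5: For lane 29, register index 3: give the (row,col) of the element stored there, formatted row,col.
15,3

lane 29: G=7 (29/4), T=1 (29%4)
i=3: r=7+8=15, c=1*2+1=3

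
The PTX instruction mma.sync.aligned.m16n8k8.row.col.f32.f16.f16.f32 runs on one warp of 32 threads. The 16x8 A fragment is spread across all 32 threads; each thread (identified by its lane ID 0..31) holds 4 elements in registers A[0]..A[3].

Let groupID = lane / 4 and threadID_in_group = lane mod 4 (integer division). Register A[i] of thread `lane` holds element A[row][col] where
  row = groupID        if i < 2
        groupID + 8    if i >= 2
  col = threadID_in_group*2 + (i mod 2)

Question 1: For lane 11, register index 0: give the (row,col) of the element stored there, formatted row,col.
lane 11=>11/4=2, 11 mod 4=3
i=0  r:2+0=>2  c:2·3+0=>6

2,6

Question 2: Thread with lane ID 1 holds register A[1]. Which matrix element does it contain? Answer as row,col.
0,3

lane 1: g=0 (1/4), t=1 (1%4)
i=1: r=0+0=0, c=1*2+1=3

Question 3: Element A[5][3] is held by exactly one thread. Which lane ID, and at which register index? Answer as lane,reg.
21,1

r:5=>grp=5,rB=0  c:3=>tig=1,lo=1
L=5*4+1=21  i=0*2+1=1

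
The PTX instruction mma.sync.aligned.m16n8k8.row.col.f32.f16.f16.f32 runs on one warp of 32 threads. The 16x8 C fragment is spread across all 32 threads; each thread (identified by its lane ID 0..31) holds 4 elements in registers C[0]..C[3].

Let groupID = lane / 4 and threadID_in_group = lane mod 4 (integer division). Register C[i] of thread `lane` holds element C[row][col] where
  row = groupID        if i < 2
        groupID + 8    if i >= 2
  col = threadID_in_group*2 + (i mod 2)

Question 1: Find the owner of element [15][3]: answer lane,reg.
r=15->g=7,rb=1  c=3->t=1,b0=1
L=7*4+1=29  i=1*2+1=3

29,3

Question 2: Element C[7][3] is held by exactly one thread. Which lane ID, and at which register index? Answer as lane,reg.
r: 7->gid=7,r8=0  c: 3->tid=1,i&1=1
L=7*4+1=29  i=0*2+1=1

29,1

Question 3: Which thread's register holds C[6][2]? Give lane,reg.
25,0

r:6=>grp=6,rB=0  c:2=>tig=1,lo=0
L=6*4+1=25  i=0*2+0=0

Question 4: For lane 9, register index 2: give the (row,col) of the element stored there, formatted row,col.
L=9->g=9>>2=2, t=9&3=1
[2]->row 2+8=10  col 1·2+0=2

10,2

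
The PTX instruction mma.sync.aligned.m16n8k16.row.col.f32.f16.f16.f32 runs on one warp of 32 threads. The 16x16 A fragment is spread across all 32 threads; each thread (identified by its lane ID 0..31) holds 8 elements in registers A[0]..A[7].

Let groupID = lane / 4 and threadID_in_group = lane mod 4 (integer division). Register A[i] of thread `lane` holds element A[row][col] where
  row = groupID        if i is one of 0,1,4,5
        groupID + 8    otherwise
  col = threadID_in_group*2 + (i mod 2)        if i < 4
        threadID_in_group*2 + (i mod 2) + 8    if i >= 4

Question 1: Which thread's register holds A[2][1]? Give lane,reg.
r=2->g=2,rb=0  c=1->cb=0,t=0,b0=1
L=2*4+0=8  i=0*4+0*2+1=1

8,1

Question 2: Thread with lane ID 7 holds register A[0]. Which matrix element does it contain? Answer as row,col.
1,6

lane 7⇒7/4=1, 7 mod 4=3
i=0  r:1+0⇒1  c:2·3+0+0⇒6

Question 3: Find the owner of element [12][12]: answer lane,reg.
r:12=>grp=4,rB=1  c:12=>cB=1,tig=2,lo=0
L=4*4+2=18  i=1*4+1*2+0=6

18,6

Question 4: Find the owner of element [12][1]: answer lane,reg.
16,3

r=12→G=4,rhi=1  c=1→chi=0,T=0,p=1
L=4*4+0=16  i=0*4+1*2+1=3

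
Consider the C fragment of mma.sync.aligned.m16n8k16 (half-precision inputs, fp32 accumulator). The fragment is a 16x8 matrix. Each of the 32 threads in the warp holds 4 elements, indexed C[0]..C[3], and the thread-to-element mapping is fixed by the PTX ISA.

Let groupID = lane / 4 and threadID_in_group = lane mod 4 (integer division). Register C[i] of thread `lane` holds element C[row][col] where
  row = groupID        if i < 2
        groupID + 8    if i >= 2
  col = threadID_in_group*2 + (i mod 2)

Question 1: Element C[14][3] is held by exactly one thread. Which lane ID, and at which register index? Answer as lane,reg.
r=14->g=6,rb=1  c=3->t=1,b0=1
L=6*4+1=25  i=1*2+1=3

25,3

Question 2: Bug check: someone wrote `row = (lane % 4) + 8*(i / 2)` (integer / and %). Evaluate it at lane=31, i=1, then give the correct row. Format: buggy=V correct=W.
`(lane % 4) + 8*(i / 2)`[31,1]->3
L=31->gid=31>>2=7, tid=31&3=3
[1]->row 7+0=7  col 3·2+1=7
row: 3 vs 7

buggy=3 correct=7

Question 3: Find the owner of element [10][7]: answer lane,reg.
11,3

r: 10->gid=2,r8=1  c: 7->tid=3,i&1=1
L=2*4+3=11  i=1*2+1=3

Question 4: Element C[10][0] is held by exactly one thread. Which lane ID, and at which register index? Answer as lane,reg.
r=10⇒gr=2,Rb=1  c=0⇒th=0,odd=0
L=2*4+0=8  i=1*2+0=2

8,2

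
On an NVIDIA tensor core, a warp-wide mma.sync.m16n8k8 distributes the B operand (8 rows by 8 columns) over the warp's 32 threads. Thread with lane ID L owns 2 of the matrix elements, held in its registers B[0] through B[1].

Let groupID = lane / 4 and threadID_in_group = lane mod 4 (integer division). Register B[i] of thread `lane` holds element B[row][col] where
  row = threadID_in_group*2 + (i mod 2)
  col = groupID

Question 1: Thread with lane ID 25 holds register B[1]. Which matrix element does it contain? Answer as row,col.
lane 25: g=6 (25/4), t=1 (25%4)
i=1: r=1*2+1=3, c=g=6

3,6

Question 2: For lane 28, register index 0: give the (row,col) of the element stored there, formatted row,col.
28: gr=7,th=0
[0] (0*2+0,7) = (0,7)

0,7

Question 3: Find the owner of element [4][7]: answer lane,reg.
c=7→G=7  r=4→T=2,p=0
L=7*4+2=30  i=0=0

30,0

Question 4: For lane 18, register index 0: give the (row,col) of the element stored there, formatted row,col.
4,4

18: g=4,t=2
[0] (2*2+0,4) = (4,4)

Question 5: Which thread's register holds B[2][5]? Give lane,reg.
c=5⇒gr=5  r=2⇒th=1,odd=0
L=5*4+1=21  i=0=0

21,0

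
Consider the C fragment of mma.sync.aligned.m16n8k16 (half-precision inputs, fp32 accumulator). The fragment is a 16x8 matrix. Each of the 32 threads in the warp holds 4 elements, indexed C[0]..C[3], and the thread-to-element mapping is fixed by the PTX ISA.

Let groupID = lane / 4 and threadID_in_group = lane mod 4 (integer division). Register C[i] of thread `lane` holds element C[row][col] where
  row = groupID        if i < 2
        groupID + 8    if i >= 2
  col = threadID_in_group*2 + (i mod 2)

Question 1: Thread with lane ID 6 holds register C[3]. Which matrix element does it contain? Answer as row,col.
9,5

lane 6⇒6/4=1, 6 mod 4=2
i=3  r:1+8⇒9  c:2·2+1⇒5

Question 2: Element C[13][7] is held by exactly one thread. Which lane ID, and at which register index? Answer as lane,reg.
23,3

r=13→G=5,rhi=1  c=7→T=3,p=1
L=5*4+3=23  i=1*2+1=3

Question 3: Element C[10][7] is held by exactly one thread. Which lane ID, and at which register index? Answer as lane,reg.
r: 10->gid=2,r8=1  c: 7->tid=3,i&1=1
L=2*4+3=11  i=1*2+1=3

11,3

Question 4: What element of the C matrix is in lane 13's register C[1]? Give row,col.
3,3

lane 13->13/4=3, 13 mod 4=1
i=1  r:3+0->3  c:2·1+1->3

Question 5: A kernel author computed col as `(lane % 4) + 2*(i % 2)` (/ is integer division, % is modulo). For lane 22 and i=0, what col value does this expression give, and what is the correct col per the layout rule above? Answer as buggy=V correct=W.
buggy=2 correct=4

`(lane % 4) + 2*(i % 2)`[22,0]→2
lane 22: G=5 (22/4), T=2 (22%4)
i=0: r=5+0=5, c=2*2+0=4
col: 2 vs 4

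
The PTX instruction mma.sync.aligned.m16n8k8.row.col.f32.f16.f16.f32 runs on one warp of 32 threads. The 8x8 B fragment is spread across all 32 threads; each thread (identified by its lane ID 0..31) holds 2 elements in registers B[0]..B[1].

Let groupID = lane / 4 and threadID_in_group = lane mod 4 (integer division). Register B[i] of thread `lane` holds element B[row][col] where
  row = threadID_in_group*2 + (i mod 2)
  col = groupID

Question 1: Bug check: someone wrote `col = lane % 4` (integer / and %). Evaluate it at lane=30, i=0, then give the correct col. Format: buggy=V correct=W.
`lane % 4`[30,0]->2
L=30->gid=30>>2=7, tid=30&3=2
[0]->row 2·2+0=4  col gid=7
col: 2 vs 7

buggy=2 correct=7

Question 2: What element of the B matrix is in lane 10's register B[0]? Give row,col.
4,2

lane 10⇒10/4=2, 10 mod 4=2
i=0  r:2·2+0⇒4  c:2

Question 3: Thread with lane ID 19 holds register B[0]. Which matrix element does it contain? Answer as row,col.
lane 19: G=4 (19/4), T=3 (19%4)
i=0: r=3*2+0=6, c=G=4

6,4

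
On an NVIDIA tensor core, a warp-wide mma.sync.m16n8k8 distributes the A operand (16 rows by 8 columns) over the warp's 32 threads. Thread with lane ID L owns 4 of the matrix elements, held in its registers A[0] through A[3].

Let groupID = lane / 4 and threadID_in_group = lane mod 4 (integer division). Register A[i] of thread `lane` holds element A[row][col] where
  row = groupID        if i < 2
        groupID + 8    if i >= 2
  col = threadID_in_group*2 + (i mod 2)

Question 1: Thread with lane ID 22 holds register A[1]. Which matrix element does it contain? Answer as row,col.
lane 22: gr=5 (22/4), th=2 (22%4)
i=1: r=5+0=5, c=2*2+1=5

5,5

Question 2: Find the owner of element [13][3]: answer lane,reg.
r:13=>grp=5,rB=1  c:3=>tig=1,lo=1
L=5*4+1=21  i=1*2+1=3

21,3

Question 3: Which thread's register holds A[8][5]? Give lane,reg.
r:8=>grp=0,rB=1  c:5=>tig=2,lo=1
L=0*4+2=2  i=1*2+1=3

2,3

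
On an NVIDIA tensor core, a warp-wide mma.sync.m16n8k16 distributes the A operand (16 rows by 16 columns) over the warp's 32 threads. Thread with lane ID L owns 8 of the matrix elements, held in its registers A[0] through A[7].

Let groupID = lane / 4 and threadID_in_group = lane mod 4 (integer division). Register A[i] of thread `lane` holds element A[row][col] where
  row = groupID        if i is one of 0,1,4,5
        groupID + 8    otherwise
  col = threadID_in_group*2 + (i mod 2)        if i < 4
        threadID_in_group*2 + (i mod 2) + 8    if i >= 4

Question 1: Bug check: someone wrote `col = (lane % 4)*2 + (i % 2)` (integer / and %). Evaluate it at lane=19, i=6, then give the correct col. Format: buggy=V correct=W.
`(lane % 4)*2 + (i % 2)`[19,6]⇒6
19: gr=4,th=3
[6] (4+8,3*2+0+8) = (12,14)
col: 6 vs 14

buggy=6 correct=14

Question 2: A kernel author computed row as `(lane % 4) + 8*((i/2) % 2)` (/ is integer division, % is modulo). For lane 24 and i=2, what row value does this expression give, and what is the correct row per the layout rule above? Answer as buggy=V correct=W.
buggy=8 correct=14

`(lane % 4) + 8*((i/2) % 2)`[24,2]->8
24: g=6,t=0
[2] (6+8,0*2+0+0) = (14,0)
row: 8 vs 14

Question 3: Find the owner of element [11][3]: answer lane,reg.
r=11→G=3,rhi=1  c=3→chi=0,T=1,p=1
L=3*4+1=13  i=0*4+1*2+1=3

13,3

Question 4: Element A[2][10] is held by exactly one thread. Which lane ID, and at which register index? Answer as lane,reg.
r=2⇒gr=2,Rb=0  c=10⇒Cb=1,th=1,odd=0
L=2*4+1=9  i=1*4+0*2+0=4

9,4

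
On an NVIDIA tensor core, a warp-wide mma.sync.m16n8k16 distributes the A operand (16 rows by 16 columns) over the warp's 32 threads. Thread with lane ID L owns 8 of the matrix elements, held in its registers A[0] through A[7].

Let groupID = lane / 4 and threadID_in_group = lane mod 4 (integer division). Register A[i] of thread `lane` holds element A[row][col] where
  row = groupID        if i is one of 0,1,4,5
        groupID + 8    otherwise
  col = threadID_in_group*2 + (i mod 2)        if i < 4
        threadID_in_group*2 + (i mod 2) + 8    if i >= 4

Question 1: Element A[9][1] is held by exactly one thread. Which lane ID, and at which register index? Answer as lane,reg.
r=9⇒gr=1,Rb=1  c=1⇒Cb=0,th=0,odd=1
L=1*4+0=4  i=0*4+1*2+1=3

4,3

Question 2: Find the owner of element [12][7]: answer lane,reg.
19,3

r: 12->gid=4,r8=1  c: 7->c8=0,tid=3,i&1=1
L=4*4+3=19  i=0*4+1*2+1=3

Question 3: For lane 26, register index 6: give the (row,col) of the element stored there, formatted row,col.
14,12

lane 26: grp=6 (26/4), tig=2 (26%4)
i=6: r=6+8=14, c=2*2+0+8=12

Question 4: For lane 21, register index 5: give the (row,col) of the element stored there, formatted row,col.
lane 21: grp=5 (21/4), tig=1 (21%4)
i=5: r=5+0=5, c=1*2+1+8=11

5,11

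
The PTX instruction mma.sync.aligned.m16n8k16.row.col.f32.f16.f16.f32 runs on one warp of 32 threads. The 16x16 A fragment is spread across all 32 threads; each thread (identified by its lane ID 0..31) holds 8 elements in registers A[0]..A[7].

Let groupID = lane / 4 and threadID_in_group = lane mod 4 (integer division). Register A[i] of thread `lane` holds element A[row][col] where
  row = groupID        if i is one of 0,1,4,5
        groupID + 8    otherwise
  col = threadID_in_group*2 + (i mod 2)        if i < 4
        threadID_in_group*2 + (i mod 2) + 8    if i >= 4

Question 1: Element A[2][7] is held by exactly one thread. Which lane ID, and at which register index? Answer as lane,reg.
11,1

r=2⇒gr=2,Rb=0  c=7⇒Cb=0,th=3,odd=1
L=2*4+3=11  i=0*4+0*2+1=1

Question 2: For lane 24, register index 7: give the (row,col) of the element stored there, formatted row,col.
lane 24=>24/4=6, 24 mod 4=0
i=7  r:6+8=>14  c:2·0+1+8=>9

14,9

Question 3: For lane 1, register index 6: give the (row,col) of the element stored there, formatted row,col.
1: G=0,T=1
[6] (0+8,1*2+0+8) = (8,10)

8,10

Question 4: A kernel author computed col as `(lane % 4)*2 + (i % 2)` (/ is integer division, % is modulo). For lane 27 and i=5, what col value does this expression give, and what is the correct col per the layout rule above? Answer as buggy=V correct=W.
`(lane % 4)*2 + (i % 2)`[27,5]->7
lane 27: gid=6 (27/4), tid=3 (27%4)
i=5: r=6+0=6, c=3*2+1+8=15
col: 7 vs 15

buggy=7 correct=15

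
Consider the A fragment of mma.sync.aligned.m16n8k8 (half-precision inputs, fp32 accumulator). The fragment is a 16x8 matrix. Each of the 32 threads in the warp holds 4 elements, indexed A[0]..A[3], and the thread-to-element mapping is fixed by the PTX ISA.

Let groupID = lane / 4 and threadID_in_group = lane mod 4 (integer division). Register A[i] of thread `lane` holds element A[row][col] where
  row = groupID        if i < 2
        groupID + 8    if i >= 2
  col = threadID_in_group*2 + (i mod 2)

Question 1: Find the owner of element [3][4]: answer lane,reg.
r=3->g=3,rb=0  c=4->t=2,b0=0
L=3*4+2=14  i=0*2+0=0

14,0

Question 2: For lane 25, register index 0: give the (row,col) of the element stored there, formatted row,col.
lane 25=>25/4=6, 25 mod 4=1
i=0  r:6+0=>6  c:2·1+0=>2

6,2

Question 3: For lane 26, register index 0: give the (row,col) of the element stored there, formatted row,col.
L=26⇒gr=26>>2=6, th=26&3=2
[0]⇒row 6+0=6  col 2·2+0=4

6,4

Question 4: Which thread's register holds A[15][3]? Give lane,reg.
29,3

r=15->g=7,rb=1  c=3->t=1,b0=1
L=7*4+1=29  i=1*2+1=3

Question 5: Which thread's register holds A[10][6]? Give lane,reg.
r: 10->gid=2,r8=1  c: 6->tid=3,i&1=0
L=2*4+3=11  i=1*2+0=2

11,2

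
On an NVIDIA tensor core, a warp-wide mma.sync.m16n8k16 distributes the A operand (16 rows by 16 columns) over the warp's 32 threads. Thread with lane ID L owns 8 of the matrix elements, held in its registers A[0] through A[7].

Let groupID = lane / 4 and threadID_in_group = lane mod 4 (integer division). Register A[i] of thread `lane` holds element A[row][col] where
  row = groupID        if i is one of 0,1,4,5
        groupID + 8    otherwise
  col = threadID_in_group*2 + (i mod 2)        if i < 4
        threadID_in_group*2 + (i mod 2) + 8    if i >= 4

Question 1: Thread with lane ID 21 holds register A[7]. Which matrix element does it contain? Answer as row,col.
13,11

21: G=5,T=1
[7] (5+8,1*2+1+8) = (13,11)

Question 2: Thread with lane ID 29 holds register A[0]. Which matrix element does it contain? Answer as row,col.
lane 29⇒29/4=7, 29 mod 4=1
i=0  r:7+0⇒7  c:2·1+0+0⇒2

7,2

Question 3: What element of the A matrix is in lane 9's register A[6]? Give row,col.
10,10

lane 9->9/4=2, 9 mod 4=1
i=6  r:2+8->10  c:2·1+0+8->10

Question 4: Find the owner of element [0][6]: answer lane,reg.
r=0→G=0,rhi=0  c=6→chi=0,T=3,p=0
L=0*4+3=3  i=0*4+0*2+0=0

3,0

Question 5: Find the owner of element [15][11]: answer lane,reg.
r=15⇒gr=7,Rb=1  c=11⇒Cb=1,th=1,odd=1
L=7*4+1=29  i=1*4+1*2+1=7

29,7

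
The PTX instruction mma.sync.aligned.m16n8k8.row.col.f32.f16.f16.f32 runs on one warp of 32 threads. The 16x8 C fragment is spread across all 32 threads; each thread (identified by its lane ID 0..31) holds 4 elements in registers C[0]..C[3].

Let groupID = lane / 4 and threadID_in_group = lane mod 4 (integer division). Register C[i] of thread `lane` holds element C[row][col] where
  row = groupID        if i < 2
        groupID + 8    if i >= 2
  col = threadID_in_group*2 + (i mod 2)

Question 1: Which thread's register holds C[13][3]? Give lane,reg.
21,3

r:13=>grp=5,rB=1  c:3=>tig=1,lo=1
L=5*4+1=21  i=1*2+1=3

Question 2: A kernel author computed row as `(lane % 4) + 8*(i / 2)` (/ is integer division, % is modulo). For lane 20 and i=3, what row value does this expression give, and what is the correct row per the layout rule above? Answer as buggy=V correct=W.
`(lane % 4) + 8*(i / 2)`[20,3]->8
L=20->g=20>>2=5, t=20&3=0
[3]->row 5+8=13  col 0·2+1=1
row: 8 vs 13

buggy=8 correct=13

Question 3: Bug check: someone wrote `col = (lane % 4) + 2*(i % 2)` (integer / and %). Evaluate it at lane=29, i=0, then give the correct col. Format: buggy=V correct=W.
`(lane % 4) + 2*(i % 2)`[29,0]=>1
L=29=>grp=29>>2=7, tig=29&3=1
[0]=>row 7+0=7  col 1·2+0=2
col: 1 vs 2

buggy=1 correct=2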